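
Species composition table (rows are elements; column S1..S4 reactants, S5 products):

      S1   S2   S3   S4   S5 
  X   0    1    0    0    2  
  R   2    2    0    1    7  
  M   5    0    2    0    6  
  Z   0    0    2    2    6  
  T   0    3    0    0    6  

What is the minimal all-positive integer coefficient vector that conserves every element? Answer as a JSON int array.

X: 2·0+6·1+4·0+5·0 = 6 | 3·2 = 6
R: 2·2+6·2+4·0+5·1 = 21 | 3·7 = 21
M: 2·5+6·0+4·2+5·0 = 18 | 3·6 = 18
Z: 2·0+6·0+4·2+5·2 = 18 | 3·6 = 18
T: 2·0+6·3+4·0+5·0 = 18 | 3·6 = 18
gcd(2,6,4,5,3) = 1

Coefficients: [2, 6, 4, 5, 3]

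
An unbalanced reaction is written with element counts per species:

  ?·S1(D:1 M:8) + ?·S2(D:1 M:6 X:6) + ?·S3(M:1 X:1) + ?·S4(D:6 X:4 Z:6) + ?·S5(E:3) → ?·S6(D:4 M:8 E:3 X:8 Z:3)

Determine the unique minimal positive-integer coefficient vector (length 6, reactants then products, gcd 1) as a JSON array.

D: 1·1+3·1+6·0+2·6+4·0 = 16 | 4·4 = 16
M: 1·8+3·6+6·1+2·0+4·0 = 32 | 4·8 = 32
E: 1·0+3·0+6·0+2·0+4·3 = 12 | 4·3 = 12
X: 1·0+3·6+6·1+2·4+4·0 = 32 | 4·8 = 32
Z: 1·0+3·0+6·0+2·6+4·0 = 12 | 4·3 = 12
gcd(1,3,6,2,4,4) = 1

Coefficients: [1, 3, 6, 2, 4, 4]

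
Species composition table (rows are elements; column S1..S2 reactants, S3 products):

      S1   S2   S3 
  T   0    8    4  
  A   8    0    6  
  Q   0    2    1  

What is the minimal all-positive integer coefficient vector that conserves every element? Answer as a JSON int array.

Coefficients: [3, 2, 4]

T: 3·0+2·8 = 16 | 4·4 = 16
A: 3·8+2·0 = 24 | 4·6 = 24
Q: 3·0+2·2 = 4 | 4·1 = 4
gcd(3,2,4) = 1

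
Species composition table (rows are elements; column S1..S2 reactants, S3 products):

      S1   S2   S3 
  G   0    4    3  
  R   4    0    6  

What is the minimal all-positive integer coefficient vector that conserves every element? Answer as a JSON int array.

G: 6·0+3·4 = 12 | 4·3 = 12
R: 6·4+3·0 = 24 | 4·6 = 24
gcd(6,3,4) = 1

Coefficients: [6, 3, 4]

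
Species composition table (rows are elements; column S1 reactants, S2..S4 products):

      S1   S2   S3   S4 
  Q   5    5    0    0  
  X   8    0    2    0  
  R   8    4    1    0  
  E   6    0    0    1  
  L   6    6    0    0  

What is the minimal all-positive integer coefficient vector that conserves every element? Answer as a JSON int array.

Q: 1·5 = 5 | 1·5+4·0+6·0 = 5
X: 1·8 = 8 | 1·0+4·2+6·0 = 8
R: 1·8 = 8 | 1·4+4·1+6·0 = 8
E: 1·6 = 6 | 1·0+4·0+6·1 = 6
L: 1·6 = 6 | 1·6+4·0+6·0 = 6
gcd(1,1,4,6) = 1

Coefficients: [1, 1, 4, 6]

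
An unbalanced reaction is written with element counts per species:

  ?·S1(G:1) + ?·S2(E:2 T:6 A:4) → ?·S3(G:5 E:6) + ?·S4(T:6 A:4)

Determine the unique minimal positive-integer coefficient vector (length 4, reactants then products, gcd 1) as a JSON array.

G: 5·1+3·0 = 5 | 1·5+3·0 = 5
E: 5·0+3·2 = 6 | 1·6+3·0 = 6
T: 5·0+3·6 = 18 | 1·0+3·6 = 18
A: 5·0+3·4 = 12 | 1·0+3·4 = 12
gcd(5,3,1,3) = 1

Coefficients: [5, 3, 1, 3]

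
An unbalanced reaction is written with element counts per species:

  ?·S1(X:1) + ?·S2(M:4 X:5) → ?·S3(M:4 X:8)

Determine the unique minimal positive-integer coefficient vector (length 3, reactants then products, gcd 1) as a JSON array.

M: 3·0+1·4 = 4 | 1·4 = 4
X: 3·1+1·5 = 8 | 1·8 = 8
gcd(3,1,1) = 1

Coefficients: [3, 1, 1]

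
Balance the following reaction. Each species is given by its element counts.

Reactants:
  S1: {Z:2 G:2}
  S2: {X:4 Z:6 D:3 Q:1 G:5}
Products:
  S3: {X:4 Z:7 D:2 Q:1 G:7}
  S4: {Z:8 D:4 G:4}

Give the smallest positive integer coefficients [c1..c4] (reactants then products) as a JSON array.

X: 6·0+4·4 = 16 | 4·4+1·0 = 16
Z: 6·2+4·6 = 36 | 4·7+1·8 = 36
D: 6·0+4·3 = 12 | 4·2+1·4 = 12
Q: 6·0+4·1 = 4 | 4·1+1·0 = 4
G: 6·2+4·5 = 32 | 4·7+1·4 = 32
gcd(6,4,4,1) = 1

Coefficients: [6, 4, 4, 1]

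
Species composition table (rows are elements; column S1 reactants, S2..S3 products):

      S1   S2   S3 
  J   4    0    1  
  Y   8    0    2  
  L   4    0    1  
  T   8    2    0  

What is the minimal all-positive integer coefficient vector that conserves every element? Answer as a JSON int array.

J: 1·4 = 4 | 4·0+4·1 = 4
Y: 1·8 = 8 | 4·0+4·2 = 8
L: 1·4 = 4 | 4·0+4·1 = 4
T: 1·8 = 8 | 4·2+4·0 = 8
gcd(1,4,4) = 1

Coefficients: [1, 4, 4]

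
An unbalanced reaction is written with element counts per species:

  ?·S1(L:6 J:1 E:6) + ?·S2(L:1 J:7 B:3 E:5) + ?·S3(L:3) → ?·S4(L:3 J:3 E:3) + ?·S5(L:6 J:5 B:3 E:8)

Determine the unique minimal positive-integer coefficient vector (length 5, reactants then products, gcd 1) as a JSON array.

Coefficients: [3, 3, 2, 3, 3]

L: 3·6+3·1+2·3 = 27 | 3·3+3·6 = 27
J: 3·1+3·7+2·0 = 24 | 3·3+3·5 = 24
B: 3·0+3·3+2·0 = 9 | 3·0+3·3 = 9
E: 3·6+3·5+2·0 = 33 | 3·3+3·8 = 33
gcd(3,3,2,3,3) = 1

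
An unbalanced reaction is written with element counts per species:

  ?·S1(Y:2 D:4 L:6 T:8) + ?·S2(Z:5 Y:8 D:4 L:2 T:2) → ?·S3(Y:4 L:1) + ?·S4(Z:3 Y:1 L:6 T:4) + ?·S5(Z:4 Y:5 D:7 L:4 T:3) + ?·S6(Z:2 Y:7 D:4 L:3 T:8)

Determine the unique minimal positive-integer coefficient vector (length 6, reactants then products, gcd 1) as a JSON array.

Coefficients: [5, 6, 2, 2, 4, 4]

Z: 5·0+6·5 = 30 | 2·0+2·3+4·4+4·2 = 30
Y: 5·2+6·8 = 58 | 2·4+2·1+4·5+4·7 = 58
D: 5·4+6·4 = 44 | 2·0+2·0+4·7+4·4 = 44
L: 5·6+6·2 = 42 | 2·1+2·6+4·4+4·3 = 42
T: 5·8+6·2 = 52 | 2·0+2·4+4·3+4·8 = 52
gcd(5,6,2,2,4,4) = 1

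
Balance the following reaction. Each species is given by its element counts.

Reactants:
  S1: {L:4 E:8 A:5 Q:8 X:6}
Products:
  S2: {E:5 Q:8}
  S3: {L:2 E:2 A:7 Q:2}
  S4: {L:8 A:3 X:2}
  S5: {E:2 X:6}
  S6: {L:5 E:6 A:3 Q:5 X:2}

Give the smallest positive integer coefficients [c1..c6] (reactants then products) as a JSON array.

L: 6·4 = 24 | 4·0+3·2+1·8+5·0+2·5 = 24
E: 6·8 = 48 | 4·5+3·2+1·0+5·2+2·6 = 48
A: 6·5 = 30 | 4·0+3·7+1·3+5·0+2·3 = 30
Q: 6·8 = 48 | 4·8+3·2+1·0+5·0+2·5 = 48
X: 6·6 = 36 | 4·0+3·0+1·2+5·6+2·2 = 36
gcd(6,4,3,1,5,2) = 1

Coefficients: [6, 4, 3, 1, 5, 2]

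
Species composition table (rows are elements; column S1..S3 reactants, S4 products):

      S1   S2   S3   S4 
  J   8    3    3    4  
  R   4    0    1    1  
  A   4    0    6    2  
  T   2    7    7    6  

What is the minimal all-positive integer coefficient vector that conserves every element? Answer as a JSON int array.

Coefficients: [1, 3, 1, 5]

J: 1·8+3·3+1·3 = 20 | 5·4 = 20
R: 1·4+3·0+1·1 = 5 | 5·1 = 5
A: 1·4+3·0+1·6 = 10 | 5·2 = 10
T: 1·2+3·7+1·7 = 30 | 5·6 = 30
gcd(1,3,1,5) = 1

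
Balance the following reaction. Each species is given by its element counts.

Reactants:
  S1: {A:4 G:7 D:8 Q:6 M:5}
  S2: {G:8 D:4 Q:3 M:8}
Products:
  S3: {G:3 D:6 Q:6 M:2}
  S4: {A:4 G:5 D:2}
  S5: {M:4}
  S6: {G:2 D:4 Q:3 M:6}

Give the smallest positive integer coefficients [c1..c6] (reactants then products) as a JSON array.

Coefficients: [6, 1, 6, 6, 5, 1]

A: 6·4+1·0 = 24 | 6·0+6·4+5·0+1·0 = 24
G: 6·7+1·8 = 50 | 6·3+6·5+5·0+1·2 = 50
D: 6·8+1·4 = 52 | 6·6+6·2+5·0+1·4 = 52
Q: 6·6+1·3 = 39 | 6·6+6·0+5·0+1·3 = 39
M: 6·5+1·8 = 38 | 6·2+6·0+5·4+1·6 = 38
gcd(6,1,6,6,5,1) = 1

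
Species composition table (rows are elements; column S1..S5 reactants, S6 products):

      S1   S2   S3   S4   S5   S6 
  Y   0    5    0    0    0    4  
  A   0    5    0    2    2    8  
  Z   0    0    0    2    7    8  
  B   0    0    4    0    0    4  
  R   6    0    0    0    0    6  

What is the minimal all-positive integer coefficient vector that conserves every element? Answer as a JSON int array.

Y: 5·0+4·5+5·0+6·0+4·0 = 20 | 5·4 = 20
A: 5·0+4·5+5·0+6·2+4·2 = 40 | 5·8 = 40
Z: 5·0+4·0+5·0+6·2+4·7 = 40 | 5·8 = 40
B: 5·0+4·0+5·4+6·0+4·0 = 20 | 5·4 = 20
R: 5·6+4·0+5·0+6·0+4·0 = 30 | 5·6 = 30
gcd(5,4,5,6,4,5) = 1

Coefficients: [5, 4, 5, 6, 4, 5]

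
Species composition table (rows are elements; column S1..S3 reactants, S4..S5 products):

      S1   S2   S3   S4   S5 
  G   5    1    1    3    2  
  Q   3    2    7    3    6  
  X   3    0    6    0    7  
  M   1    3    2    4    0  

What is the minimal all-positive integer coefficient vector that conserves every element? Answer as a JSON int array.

G: 4·5+2·1+5·1 = 27 | 5·3+6·2 = 27
Q: 4·3+2·2+5·7 = 51 | 5·3+6·6 = 51
X: 4·3+2·0+5·6 = 42 | 5·0+6·7 = 42
M: 4·1+2·3+5·2 = 20 | 5·4+6·0 = 20
gcd(4,2,5,5,6) = 1

Coefficients: [4, 2, 5, 5, 6]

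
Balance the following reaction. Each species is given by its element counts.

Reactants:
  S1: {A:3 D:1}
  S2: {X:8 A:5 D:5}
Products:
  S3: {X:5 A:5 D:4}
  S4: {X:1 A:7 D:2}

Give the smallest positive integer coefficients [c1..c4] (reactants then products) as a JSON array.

Coefficients: [4, 2, 3, 1]

X: 4·0+2·8 = 16 | 3·5+1·1 = 16
A: 4·3+2·5 = 22 | 3·5+1·7 = 22
D: 4·1+2·5 = 14 | 3·4+1·2 = 14
gcd(4,2,3,1) = 1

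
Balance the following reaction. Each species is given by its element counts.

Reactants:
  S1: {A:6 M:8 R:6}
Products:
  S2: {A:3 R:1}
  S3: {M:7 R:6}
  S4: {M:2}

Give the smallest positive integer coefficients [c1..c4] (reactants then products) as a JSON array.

A: 3·6 = 18 | 6·3+2·0+5·0 = 18
M: 3·8 = 24 | 6·0+2·7+5·2 = 24
R: 3·6 = 18 | 6·1+2·6+5·0 = 18
gcd(3,6,2,5) = 1

Coefficients: [3, 6, 2, 5]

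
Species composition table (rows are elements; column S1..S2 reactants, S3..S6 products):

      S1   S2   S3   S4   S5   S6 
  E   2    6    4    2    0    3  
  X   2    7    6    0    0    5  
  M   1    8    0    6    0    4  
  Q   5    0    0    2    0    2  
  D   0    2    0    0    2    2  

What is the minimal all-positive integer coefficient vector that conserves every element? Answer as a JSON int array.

E: 4·2+6·6 = 44 | 5·4+6·2+2·0+4·3 = 44
X: 4·2+6·7 = 50 | 5·6+6·0+2·0+4·5 = 50
M: 4·1+6·8 = 52 | 5·0+6·6+2·0+4·4 = 52
Q: 4·5+6·0 = 20 | 5·0+6·2+2·0+4·2 = 20
D: 4·0+6·2 = 12 | 5·0+6·0+2·2+4·2 = 12
gcd(4,6,5,6,2,4) = 1

Coefficients: [4, 6, 5, 6, 2, 4]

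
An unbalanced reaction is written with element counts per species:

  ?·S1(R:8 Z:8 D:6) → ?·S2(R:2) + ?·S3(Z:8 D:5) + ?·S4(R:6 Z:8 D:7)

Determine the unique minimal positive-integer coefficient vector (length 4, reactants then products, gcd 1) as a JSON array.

R: 2·8 = 16 | 5·2+1·0+1·6 = 16
Z: 2·8 = 16 | 5·0+1·8+1·8 = 16
D: 2·6 = 12 | 5·0+1·5+1·7 = 12
gcd(2,5,1,1) = 1

Coefficients: [2, 5, 1, 1]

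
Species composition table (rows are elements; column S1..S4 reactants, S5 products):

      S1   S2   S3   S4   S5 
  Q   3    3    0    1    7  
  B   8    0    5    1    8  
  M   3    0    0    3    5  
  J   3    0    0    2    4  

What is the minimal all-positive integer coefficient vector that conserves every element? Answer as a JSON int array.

Q: 2·3+4·3+1·0+3·1 = 21 | 3·7 = 21
B: 2·8+4·0+1·5+3·1 = 24 | 3·8 = 24
M: 2·3+4·0+1·0+3·3 = 15 | 3·5 = 15
J: 2·3+4·0+1·0+3·2 = 12 | 3·4 = 12
gcd(2,4,1,3,3) = 1

Coefficients: [2, 4, 1, 3, 3]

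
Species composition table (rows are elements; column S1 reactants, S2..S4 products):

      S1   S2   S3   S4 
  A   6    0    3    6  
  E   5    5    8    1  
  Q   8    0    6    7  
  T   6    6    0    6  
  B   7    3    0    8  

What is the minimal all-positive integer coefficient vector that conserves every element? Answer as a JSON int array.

Coefficients: [5, 1, 2, 4]

A: 5·6 = 30 | 1·0+2·3+4·6 = 30
E: 5·5 = 25 | 1·5+2·8+4·1 = 25
Q: 5·8 = 40 | 1·0+2·6+4·7 = 40
T: 5·6 = 30 | 1·6+2·0+4·6 = 30
B: 5·7 = 35 | 1·3+2·0+4·8 = 35
gcd(5,1,2,4) = 1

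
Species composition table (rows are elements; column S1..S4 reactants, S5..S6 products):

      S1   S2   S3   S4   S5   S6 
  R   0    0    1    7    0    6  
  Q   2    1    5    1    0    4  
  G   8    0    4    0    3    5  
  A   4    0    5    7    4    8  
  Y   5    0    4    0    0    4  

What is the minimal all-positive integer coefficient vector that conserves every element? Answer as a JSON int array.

R: 4·0+6·0+1·1+5·7 = 36 | 2·0+6·6 = 36
Q: 4·2+6·1+1·5+5·1 = 24 | 2·0+6·4 = 24
G: 4·8+6·0+1·4+5·0 = 36 | 2·3+6·5 = 36
A: 4·4+6·0+1·5+5·7 = 56 | 2·4+6·8 = 56
Y: 4·5+6·0+1·4+5·0 = 24 | 2·0+6·4 = 24
gcd(4,6,1,5,2,6) = 1

Coefficients: [4, 6, 1, 5, 2, 6]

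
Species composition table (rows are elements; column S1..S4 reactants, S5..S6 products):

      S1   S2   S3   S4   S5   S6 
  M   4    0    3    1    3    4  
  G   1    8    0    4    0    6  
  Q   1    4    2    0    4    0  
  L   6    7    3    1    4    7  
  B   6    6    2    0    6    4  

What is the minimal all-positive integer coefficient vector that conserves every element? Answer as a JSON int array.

M: 4·4+1·0+2·3+3·1 = 25 | 3·3+4·4 = 25
G: 4·1+1·8+2·0+3·4 = 24 | 3·0+4·6 = 24
Q: 4·1+1·4+2·2+3·0 = 12 | 3·4+4·0 = 12
L: 4·6+1·7+2·3+3·1 = 40 | 3·4+4·7 = 40
B: 4·6+1·6+2·2+3·0 = 34 | 3·6+4·4 = 34
gcd(4,1,2,3,3,4) = 1

Coefficients: [4, 1, 2, 3, 3, 4]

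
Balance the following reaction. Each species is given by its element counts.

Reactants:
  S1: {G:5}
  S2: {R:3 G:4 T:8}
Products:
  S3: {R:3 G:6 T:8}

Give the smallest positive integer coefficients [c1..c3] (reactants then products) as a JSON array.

R: 2·0+5·3 = 15 | 5·3 = 15
G: 2·5+5·4 = 30 | 5·6 = 30
T: 2·0+5·8 = 40 | 5·8 = 40
gcd(2,5,5) = 1

Coefficients: [2, 5, 5]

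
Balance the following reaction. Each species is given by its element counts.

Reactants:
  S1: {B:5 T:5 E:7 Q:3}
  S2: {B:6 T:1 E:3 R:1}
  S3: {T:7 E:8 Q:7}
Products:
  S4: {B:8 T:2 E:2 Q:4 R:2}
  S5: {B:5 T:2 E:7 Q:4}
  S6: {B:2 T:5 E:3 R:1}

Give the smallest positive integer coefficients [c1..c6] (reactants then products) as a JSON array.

B: 1·5+6·6+3·0 = 41 | 1·8+5·5+4·2 = 41
T: 1·5+6·1+3·7 = 32 | 1·2+5·2+4·5 = 32
E: 1·7+6·3+3·8 = 49 | 1·2+5·7+4·3 = 49
Q: 1·3+6·0+3·7 = 24 | 1·4+5·4+4·0 = 24
R: 1·0+6·1+3·0 = 6 | 1·2+5·0+4·1 = 6
gcd(1,6,3,1,5,4) = 1

Coefficients: [1, 6, 3, 1, 5, 4]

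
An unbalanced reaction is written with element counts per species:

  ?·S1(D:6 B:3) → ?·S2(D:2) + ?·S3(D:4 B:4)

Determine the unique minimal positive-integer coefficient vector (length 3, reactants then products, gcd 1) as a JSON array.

Coefficients: [4, 6, 3]

D: 4·6 = 24 | 6·2+3·4 = 24
B: 4·3 = 12 | 6·0+3·4 = 12
gcd(4,6,3) = 1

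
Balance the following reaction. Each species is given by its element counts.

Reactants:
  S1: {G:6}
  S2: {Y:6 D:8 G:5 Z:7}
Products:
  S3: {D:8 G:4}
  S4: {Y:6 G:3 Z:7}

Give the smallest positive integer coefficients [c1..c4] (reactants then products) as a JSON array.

Y: 1·0+3·6 = 18 | 3·0+3·6 = 18
D: 1·0+3·8 = 24 | 3·8+3·0 = 24
G: 1·6+3·5 = 21 | 3·4+3·3 = 21
Z: 1·0+3·7 = 21 | 3·0+3·7 = 21
gcd(1,3,3,3) = 1

Coefficients: [1, 3, 3, 3]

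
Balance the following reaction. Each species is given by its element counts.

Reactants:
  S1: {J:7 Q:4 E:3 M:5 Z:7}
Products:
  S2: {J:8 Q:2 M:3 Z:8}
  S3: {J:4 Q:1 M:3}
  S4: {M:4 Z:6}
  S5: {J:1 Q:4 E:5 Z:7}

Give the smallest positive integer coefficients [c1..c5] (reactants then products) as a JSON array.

Coefficients: [5, 1, 6, 1, 3]

J: 5·7 = 35 | 1·8+6·4+1·0+3·1 = 35
Q: 5·4 = 20 | 1·2+6·1+1·0+3·4 = 20
E: 5·3 = 15 | 1·0+6·0+1·0+3·5 = 15
M: 5·5 = 25 | 1·3+6·3+1·4+3·0 = 25
Z: 5·7 = 35 | 1·8+6·0+1·6+3·7 = 35
gcd(5,1,6,1,3) = 1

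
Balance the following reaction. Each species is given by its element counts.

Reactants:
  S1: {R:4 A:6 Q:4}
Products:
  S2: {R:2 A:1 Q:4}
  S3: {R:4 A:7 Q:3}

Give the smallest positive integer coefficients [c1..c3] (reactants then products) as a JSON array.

R: 5·4 = 20 | 2·2+4·4 = 20
A: 5·6 = 30 | 2·1+4·7 = 30
Q: 5·4 = 20 | 2·4+4·3 = 20
gcd(5,2,4) = 1

Coefficients: [5, 2, 4]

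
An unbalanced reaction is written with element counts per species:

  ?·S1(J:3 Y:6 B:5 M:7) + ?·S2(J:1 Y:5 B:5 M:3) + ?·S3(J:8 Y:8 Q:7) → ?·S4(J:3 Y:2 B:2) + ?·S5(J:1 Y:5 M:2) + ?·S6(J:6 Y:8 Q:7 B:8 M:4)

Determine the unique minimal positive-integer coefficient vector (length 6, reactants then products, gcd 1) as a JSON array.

Coefficients: [1, 5, 3, 3, 5, 3]

J: 1·3+5·1+3·8 = 32 | 3·3+5·1+3·6 = 32
Y: 1·6+5·5+3·8 = 55 | 3·2+5·5+3·8 = 55
Q: 1·0+5·0+3·7 = 21 | 3·0+5·0+3·7 = 21
B: 1·5+5·5+3·0 = 30 | 3·2+5·0+3·8 = 30
M: 1·7+5·3+3·0 = 22 | 3·0+5·2+3·4 = 22
gcd(1,5,3,3,5,3) = 1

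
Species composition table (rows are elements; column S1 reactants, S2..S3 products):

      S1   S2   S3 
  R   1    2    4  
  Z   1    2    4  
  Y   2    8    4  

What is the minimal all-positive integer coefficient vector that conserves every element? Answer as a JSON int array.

R: 6·1 = 6 | 1·2+1·4 = 6
Z: 6·1 = 6 | 1·2+1·4 = 6
Y: 6·2 = 12 | 1·8+1·4 = 12
gcd(6,1,1) = 1

Coefficients: [6, 1, 1]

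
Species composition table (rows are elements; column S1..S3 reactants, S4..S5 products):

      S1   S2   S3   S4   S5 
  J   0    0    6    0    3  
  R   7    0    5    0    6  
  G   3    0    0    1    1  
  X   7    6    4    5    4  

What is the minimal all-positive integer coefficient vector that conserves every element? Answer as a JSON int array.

Coefficients: [3, 1, 3, 3, 6]

J: 3·0+1·0+3·6 = 18 | 3·0+6·3 = 18
R: 3·7+1·0+3·5 = 36 | 3·0+6·6 = 36
G: 3·3+1·0+3·0 = 9 | 3·1+6·1 = 9
X: 3·7+1·6+3·4 = 39 | 3·5+6·4 = 39
gcd(3,1,3,3,6) = 1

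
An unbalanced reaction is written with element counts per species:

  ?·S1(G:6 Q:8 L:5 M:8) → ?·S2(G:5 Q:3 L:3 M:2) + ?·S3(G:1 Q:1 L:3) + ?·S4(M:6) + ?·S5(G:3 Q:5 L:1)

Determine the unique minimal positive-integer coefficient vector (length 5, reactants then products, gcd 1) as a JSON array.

Coefficients: [4, 1, 4, 5, 5]

G: 4·6 = 24 | 1·5+4·1+5·0+5·3 = 24
Q: 4·8 = 32 | 1·3+4·1+5·0+5·5 = 32
L: 4·5 = 20 | 1·3+4·3+5·0+5·1 = 20
M: 4·8 = 32 | 1·2+4·0+5·6+5·0 = 32
gcd(4,1,4,5,5) = 1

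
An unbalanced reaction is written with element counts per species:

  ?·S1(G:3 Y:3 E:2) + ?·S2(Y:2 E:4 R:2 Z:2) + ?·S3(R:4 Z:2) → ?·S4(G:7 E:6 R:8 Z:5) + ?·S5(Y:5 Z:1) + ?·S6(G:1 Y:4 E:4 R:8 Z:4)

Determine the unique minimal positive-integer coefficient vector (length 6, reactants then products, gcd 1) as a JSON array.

G: 3·3+2·0+5·0 = 9 | 1·7+1·0+2·1 = 9
Y: 3·3+2·2+5·0 = 13 | 1·0+1·5+2·4 = 13
E: 3·2+2·4+5·0 = 14 | 1·6+1·0+2·4 = 14
R: 3·0+2·2+5·4 = 24 | 1·8+1·0+2·8 = 24
Z: 3·0+2·2+5·2 = 14 | 1·5+1·1+2·4 = 14
gcd(3,2,5,1,1,2) = 1

Coefficients: [3, 2, 5, 1, 1, 2]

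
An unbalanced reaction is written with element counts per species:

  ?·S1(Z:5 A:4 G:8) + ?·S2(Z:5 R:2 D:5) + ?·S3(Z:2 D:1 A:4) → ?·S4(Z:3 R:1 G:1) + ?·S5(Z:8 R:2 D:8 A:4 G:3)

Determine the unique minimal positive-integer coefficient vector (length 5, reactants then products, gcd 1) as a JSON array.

Z: 1·5+3·5+1·2 = 22 | 2·3+2·8 = 22
R: 1·0+3·2+1·0 = 6 | 2·1+2·2 = 6
D: 1·0+3·5+1·1 = 16 | 2·0+2·8 = 16
A: 1·4+3·0+1·4 = 8 | 2·0+2·4 = 8
G: 1·8+3·0+1·0 = 8 | 2·1+2·3 = 8
gcd(1,3,1,2,2) = 1

Coefficients: [1, 3, 1, 2, 2]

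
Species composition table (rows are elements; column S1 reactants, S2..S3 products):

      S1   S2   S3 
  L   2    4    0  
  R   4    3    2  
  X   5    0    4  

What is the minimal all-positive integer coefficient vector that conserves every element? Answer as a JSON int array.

L: 4·2 = 8 | 2·4+5·0 = 8
R: 4·4 = 16 | 2·3+5·2 = 16
X: 4·5 = 20 | 2·0+5·4 = 20
gcd(4,2,5) = 1

Coefficients: [4, 2, 5]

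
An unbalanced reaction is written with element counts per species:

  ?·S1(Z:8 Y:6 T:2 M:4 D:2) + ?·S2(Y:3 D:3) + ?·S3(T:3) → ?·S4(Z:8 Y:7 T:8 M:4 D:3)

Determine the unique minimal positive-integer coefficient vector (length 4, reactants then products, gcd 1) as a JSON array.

Coefficients: [3, 1, 6, 3]

Z: 3·8+1·0+6·0 = 24 | 3·8 = 24
Y: 3·6+1·3+6·0 = 21 | 3·7 = 21
T: 3·2+1·0+6·3 = 24 | 3·8 = 24
M: 3·4+1·0+6·0 = 12 | 3·4 = 12
D: 3·2+1·3+6·0 = 9 | 3·3 = 9
gcd(3,1,6,3) = 1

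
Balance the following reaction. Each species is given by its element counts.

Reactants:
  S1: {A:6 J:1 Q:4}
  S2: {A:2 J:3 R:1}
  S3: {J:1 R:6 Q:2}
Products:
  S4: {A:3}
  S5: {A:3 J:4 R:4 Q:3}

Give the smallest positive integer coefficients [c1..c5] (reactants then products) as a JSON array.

A: 3·6+6·2+3·0 = 30 | 4·3+6·3 = 30
J: 3·1+6·3+3·1 = 24 | 4·0+6·4 = 24
R: 3·0+6·1+3·6 = 24 | 4·0+6·4 = 24
Q: 3·4+6·0+3·2 = 18 | 4·0+6·3 = 18
gcd(3,6,3,4,6) = 1

Coefficients: [3, 6, 3, 4, 6]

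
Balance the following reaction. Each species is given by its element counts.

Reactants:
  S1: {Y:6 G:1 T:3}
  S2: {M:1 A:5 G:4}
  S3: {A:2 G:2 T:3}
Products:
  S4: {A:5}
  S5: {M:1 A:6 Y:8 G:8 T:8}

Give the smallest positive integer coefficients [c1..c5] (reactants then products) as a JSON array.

M: 4·0+3·1+4·0 = 3 | 1·0+3·1 = 3
A: 4·0+3·5+4·2 = 23 | 1·5+3·6 = 23
Y: 4·6+3·0+4·0 = 24 | 1·0+3·8 = 24
G: 4·1+3·4+4·2 = 24 | 1·0+3·8 = 24
T: 4·3+3·0+4·3 = 24 | 1·0+3·8 = 24
gcd(4,3,4,1,3) = 1

Coefficients: [4, 3, 4, 1, 3]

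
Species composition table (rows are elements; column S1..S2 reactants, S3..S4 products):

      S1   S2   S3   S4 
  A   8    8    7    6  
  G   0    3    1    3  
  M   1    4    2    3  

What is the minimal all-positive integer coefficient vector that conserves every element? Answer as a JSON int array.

Coefficients: [3, 3, 6, 1]

A: 3·8+3·8 = 48 | 6·7+1·6 = 48
G: 3·0+3·3 = 9 | 6·1+1·3 = 9
M: 3·1+3·4 = 15 | 6·2+1·3 = 15
gcd(3,3,6,1) = 1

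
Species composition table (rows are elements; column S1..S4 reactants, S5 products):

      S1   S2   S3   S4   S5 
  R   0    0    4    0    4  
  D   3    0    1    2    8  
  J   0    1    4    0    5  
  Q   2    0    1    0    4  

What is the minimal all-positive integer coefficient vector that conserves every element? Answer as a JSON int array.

Coefficients: [6, 4, 4, 5, 4]

R: 6·0+4·0+4·4+5·0 = 16 | 4·4 = 16
D: 6·3+4·0+4·1+5·2 = 32 | 4·8 = 32
J: 6·0+4·1+4·4+5·0 = 20 | 4·5 = 20
Q: 6·2+4·0+4·1+5·0 = 16 | 4·4 = 16
gcd(6,4,4,5,4) = 1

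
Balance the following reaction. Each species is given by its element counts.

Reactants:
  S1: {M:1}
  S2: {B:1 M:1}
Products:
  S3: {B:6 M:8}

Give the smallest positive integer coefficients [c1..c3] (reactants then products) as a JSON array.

Coefficients: [2, 6, 1]

B: 2·0+6·1 = 6 | 1·6 = 6
M: 2·1+6·1 = 8 | 1·8 = 8
gcd(2,6,1) = 1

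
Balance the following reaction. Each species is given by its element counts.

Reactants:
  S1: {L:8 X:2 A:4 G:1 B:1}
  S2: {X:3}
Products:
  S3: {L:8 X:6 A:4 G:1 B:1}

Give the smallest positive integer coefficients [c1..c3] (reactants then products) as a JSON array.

Coefficients: [3, 4, 3]

L: 3·8+4·0 = 24 | 3·8 = 24
X: 3·2+4·3 = 18 | 3·6 = 18
A: 3·4+4·0 = 12 | 3·4 = 12
G: 3·1+4·0 = 3 | 3·1 = 3
B: 3·1+4·0 = 3 | 3·1 = 3
gcd(3,4,3) = 1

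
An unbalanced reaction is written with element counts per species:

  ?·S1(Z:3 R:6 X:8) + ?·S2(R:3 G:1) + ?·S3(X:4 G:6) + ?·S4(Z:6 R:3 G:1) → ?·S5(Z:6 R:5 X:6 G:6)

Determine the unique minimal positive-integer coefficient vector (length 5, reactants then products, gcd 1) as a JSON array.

Coefficients: [2, 1, 5, 5, 6]

Z: 2·3+1·0+5·0+5·6 = 36 | 6·6 = 36
R: 2·6+1·3+5·0+5·3 = 30 | 6·5 = 30
X: 2·8+1·0+5·4+5·0 = 36 | 6·6 = 36
G: 2·0+1·1+5·6+5·1 = 36 | 6·6 = 36
gcd(2,1,5,5,6) = 1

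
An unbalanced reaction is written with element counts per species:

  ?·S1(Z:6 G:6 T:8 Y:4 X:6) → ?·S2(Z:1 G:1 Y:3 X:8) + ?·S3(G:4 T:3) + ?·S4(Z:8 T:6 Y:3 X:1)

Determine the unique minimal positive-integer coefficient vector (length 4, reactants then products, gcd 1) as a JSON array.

Coefficients: [3, 2, 4, 2]

Z: 3·6 = 18 | 2·1+4·0+2·8 = 18
G: 3·6 = 18 | 2·1+4·4+2·0 = 18
T: 3·8 = 24 | 2·0+4·3+2·6 = 24
Y: 3·4 = 12 | 2·3+4·0+2·3 = 12
X: 3·6 = 18 | 2·8+4·0+2·1 = 18
gcd(3,2,4,2) = 1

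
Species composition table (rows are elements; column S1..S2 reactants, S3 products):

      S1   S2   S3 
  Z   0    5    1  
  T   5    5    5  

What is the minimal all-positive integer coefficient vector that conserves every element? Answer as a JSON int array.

Coefficients: [4, 1, 5]

Z: 4·0+1·5 = 5 | 5·1 = 5
T: 4·5+1·5 = 25 | 5·5 = 25
gcd(4,1,5) = 1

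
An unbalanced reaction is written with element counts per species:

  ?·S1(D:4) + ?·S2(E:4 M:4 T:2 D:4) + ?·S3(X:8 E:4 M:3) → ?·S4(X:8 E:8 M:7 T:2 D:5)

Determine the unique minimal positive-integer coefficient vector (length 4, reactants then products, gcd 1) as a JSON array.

X: 1·0+4·0+4·8 = 32 | 4·8 = 32
E: 1·0+4·4+4·4 = 32 | 4·8 = 32
M: 1·0+4·4+4·3 = 28 | 4·7 = 28
T: 1·0+4·2+4·0 = 8 | 4·2 = 8
D: 1·4+4·4+4·0 = 20 | 4·5 = 20
gcd(1,4,4,4) = 1

Coefficients: [1, 4, 4, 4]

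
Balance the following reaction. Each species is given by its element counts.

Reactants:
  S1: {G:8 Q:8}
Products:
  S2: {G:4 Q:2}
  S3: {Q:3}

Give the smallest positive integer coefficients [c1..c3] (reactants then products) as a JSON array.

Coefficients: [3, 6, 4]

G: 3·8 = 24 | 6·4+4·0 = 24
Q: 3·8 = 24 | 6·2+4·3 = 24
gcd(3,6,4) = 1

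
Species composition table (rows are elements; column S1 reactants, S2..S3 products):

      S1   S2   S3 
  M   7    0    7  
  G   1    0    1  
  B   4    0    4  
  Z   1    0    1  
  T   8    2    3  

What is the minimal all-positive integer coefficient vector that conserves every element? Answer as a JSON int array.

Coefficients: [2, 5, 2]

M: 2·7 = 14 | 5·0+2·7 = 14
G: 2·1 = 2 | 5·0+2·1 = 2
B: 2·4 = 8 | 5·0+2·4 = 8
Z: 2·1 = 2 | 5·0+2·1 = 2
T: 2·8 = 16 | 5·2+2·3 = 16
gcd(2,5,2) = 1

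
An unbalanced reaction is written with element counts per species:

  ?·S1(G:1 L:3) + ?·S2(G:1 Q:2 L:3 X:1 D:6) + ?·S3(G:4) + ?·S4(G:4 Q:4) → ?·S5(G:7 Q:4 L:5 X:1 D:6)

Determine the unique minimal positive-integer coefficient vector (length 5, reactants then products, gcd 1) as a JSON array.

G: 4·1+6·1+5·4+3·4 = 42 | 6·7 = 42
Q: 4·0+6·2+5·0+3·4 = 24 | 6·4 = 24
L: 4·3+6·3+5·0+3·0 = 30 | 6·5 = 30
X: 4·0+6·1+5·0+3·0 = 6 | 6·1 = 6
D: 4·0+6·6+5·0+3·0 = 36 | 6·6 = 36
gcd(4,6,5,3,6) = 1

Coefficients: [4, 6, 5, 3, 6]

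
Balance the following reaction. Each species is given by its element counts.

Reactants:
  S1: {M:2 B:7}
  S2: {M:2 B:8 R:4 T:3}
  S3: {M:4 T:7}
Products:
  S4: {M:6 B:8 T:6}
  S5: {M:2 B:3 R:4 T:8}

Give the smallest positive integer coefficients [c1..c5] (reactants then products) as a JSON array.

Coefficients: [5, 1, 5, 5, 1]

M: 5·2+1·2+5·4 = 32 | 5·6+1·2 = 32
B: 5·7+1·8+5·0 = 43 | 5·8+1·3 = 43
R: 5·0+1·4+5·0 = 4 | 5·0+1·4 = 4
T: 5·0+1·3+5·7 = 38 | 5·6+1·8 = 38
gcd(5,1,5,5,1) = 1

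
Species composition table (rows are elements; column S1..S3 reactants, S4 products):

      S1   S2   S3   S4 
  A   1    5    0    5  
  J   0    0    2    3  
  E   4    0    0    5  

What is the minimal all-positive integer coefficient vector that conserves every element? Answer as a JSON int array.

A: 5·1+3·5+6·0 = 20 | 4·5 = 20
J: 5·0+3·0+6·2 = 12 | 4·3 = 12
E: 5·4+3·0+6·0 = 20 | 4·5 = 20
gcd(5,3,6,4) = 1

Coefficients: [5, 3, 6, 4]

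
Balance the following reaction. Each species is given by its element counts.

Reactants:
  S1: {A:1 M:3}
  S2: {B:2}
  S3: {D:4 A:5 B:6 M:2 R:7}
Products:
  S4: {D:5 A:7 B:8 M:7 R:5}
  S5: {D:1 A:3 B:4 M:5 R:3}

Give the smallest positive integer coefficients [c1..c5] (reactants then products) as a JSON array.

Coefficients: [6, 4, 2, 1, 3]

D: 6·0+4·0+2·4 = 8 | 1·5+3·1 = 8
A: 6·1+4·0+2·5 = 16 | 1·7+3·3 = 16
B: 6·0+4·2+2·6 = 20 | 1·8+3·4 = 20
M: 6·3+4·0+2·2 = 22 | 1·7+3·5 = 22
R: 6·0+4·0+2·7 = 14 | 1·5+3·3 = 14
gcd(6,4,2,1,3) = 1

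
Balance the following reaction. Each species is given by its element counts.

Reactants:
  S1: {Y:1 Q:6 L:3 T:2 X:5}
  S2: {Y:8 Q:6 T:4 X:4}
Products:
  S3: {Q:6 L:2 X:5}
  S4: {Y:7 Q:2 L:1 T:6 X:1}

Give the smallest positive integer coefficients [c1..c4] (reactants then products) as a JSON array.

Y: 5·1+2·8 = 21 | 6·0+3·7 = 21
Q: 5·6+2·6 = 42 | 6·6+3·2 = 42
L: 5·3+2·0 = 15 | 6·2+3·1 = 15
T: 5·2+2·4 = 18 | 6·0+3·6 = 18
X: 5·5+2·4 = 33 | 6·5+3·1 = 33
gcd(5,2,6,3) = 1

Coefficients: [5, 2, 6, 3]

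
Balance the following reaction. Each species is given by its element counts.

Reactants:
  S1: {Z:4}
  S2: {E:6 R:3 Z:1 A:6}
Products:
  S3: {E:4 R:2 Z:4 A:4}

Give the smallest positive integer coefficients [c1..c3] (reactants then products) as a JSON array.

Coefficients: [5, 4, 6]

E: 5·0+4·6 = 24 | 6·4 = 24
R: 5·0+4·3 = 12 | 6·2 = 12
Z: 5·4+4·1 = 24 | 6·4 = 24
A: 5·0+4·6 = 24 | 6·4 = 24
gcd(5,4,6) = 1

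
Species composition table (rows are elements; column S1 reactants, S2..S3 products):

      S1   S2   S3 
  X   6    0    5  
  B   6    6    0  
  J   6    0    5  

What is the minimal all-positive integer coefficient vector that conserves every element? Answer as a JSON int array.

Coefficients: [5, 5, 6]

X: 5·6 = 30 | 5·0+6·5 = 30
B: 5·6 = 30 | 5·6+6·0 = 30
J: 5·6 = 30 | 5·0+6·5 = 30
gcd(5,5,6) = 1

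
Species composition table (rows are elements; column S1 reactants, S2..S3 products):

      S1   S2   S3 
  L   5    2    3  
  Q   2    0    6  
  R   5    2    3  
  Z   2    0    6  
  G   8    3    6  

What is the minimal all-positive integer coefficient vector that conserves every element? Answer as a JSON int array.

L: 3·5 = 15 | 6·2+1·3 = 15
Q: 3·2 = 6 | 6·0+1·6 = 6
R: 3·5 = 15 | 6·2+1·3 = 15
Z: 3·2 = 6 | 6·0+1·6 = 6
G: 3·8 = 24 | 6·3+1·6 = 24
gcd(3,6,1) = 1

Coefficients: [3, 6, 1]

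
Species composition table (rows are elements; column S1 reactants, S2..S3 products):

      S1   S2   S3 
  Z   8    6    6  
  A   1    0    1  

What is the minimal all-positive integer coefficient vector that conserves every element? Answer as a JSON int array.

Coefficients: [3, 1, 3]

Z: 3·8 = 24 | 1·6+3·6 = 24
A: 3·1 = 3 | 1·0+3·1 = 3
gcd(3,1,3) = 1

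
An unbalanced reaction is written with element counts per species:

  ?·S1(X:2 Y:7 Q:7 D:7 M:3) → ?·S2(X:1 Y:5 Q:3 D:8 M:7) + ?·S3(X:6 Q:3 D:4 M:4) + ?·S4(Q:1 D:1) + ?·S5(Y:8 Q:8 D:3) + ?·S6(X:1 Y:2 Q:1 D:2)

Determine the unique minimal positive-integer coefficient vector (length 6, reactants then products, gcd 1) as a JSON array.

X: 6·2 = 12 | 2·1+1·6+5·0+3·0+4·1 = 12
Y: 6·7 = 42 | 2·5+1·0+5·0+3·8+4·2 = 42
Q: 6·7 = 42 | 2·3+1·3+5·1+3·8+4·1 = 42
D: 6·7 = 42 | 2·8+1·4+5·1+3·3+4·2 = 42
M: 6·3 = 18 | 2·7+1·4+5·0+3·0+4·0 = 18
gcd(6,2,1,5,3,4) = 1

Coefficients: [6, 2, 1, 5, 3, 4]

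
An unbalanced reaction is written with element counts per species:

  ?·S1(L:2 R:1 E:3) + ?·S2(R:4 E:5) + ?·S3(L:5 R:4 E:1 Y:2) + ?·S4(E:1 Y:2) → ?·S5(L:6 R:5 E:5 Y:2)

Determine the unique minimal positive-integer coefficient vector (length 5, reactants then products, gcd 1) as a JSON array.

L: 5·2+1·0+4·5+1·0 = 30 | 5·6 = 30
R: 5·1+1·4+4·4+1·0 = 25 | 5·5 = 25
E: 5·3+1·5+4·1+1·1 = 25 | 5·5 = 25
Y: 5·0+1·0+4·2+1·2 = 10 | 5·2 = 10
gcd(5,1,4,1,5) = 1

Coefficients: [5, 1, 4, 1, 5]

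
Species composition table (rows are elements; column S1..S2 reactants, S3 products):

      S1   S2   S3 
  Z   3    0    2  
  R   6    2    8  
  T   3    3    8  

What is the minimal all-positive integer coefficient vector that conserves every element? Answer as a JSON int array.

Coefficients: [2, 6, 3]

Z: 2·3+6·0 = 6 | 3·2 = 6
R: 2·6+6·2 = 24 | 3·8 = 24
T: 2·3+6·3 = 24 | 3·8 = 24
gcd(2,6,3) = 1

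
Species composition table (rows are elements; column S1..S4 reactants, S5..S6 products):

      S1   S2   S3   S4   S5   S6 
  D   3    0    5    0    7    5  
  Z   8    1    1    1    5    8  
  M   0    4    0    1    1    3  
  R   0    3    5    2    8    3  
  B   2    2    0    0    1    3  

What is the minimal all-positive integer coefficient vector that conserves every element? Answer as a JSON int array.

D: 2·3+1·0+4·5+2·0 = 26 | 3·7+1·5 = 26
Z: 2·8+1·1+4·1+2·1 = 23 | 3·5+1·8 = 23
M: 2·0+1·4+4·0+2·1 = 6 | 3·1+1·3 = 6
R: 2·0+1·3+4·5+2·2 = 27 | 3·8+1·3 = 27
B: 2·2+1·2+4·0+2·0 = 6 | 3·1+1·3 = 6
gcd(2,1,4,2,3,1) = 1

Coefficients: [2, 1, 4, 2, 3, 1]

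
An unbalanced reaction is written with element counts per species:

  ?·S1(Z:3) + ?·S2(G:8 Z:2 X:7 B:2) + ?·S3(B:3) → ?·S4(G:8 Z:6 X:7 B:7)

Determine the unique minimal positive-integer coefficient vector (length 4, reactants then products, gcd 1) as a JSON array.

Coefficients: [4, 3, 5, 3]

G: 4·0+3·8+5·0 = 24 | 3·8 = 24
Z: 4·3+3·2+5·0 = 18 | 3·6 = 18
X: 4·0+3·7+5·0 = 21 | 3·7 = 21
B: 4·0+3·2+5·3 = 21 | 3·7 = 21
gcd(4,3,5,3) = 1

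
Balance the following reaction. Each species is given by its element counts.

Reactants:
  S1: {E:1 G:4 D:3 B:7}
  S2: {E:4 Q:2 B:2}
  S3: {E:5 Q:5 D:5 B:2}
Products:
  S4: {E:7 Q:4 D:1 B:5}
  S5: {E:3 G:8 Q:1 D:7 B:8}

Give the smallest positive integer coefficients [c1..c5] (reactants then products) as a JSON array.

E: 2·1+6·4+1·5 = 31 | 4·7+1·3 = 31
G: 2·4+6·0+1·0 = 8 | 4·0+1·8 = 8
Q: 2·0+6·2+1·5 = 17 | 4·4+1·1 = 17
D: 2·3+6·0+1·5 = 11 | 4·1+1·7 = 11
B: 2·7+6·2+1·2 = 28 | 4·5+1·8 = 28
gcd(2,6,1,4,1) = 1

Coefficients: [2, 6, 1, 4, 1]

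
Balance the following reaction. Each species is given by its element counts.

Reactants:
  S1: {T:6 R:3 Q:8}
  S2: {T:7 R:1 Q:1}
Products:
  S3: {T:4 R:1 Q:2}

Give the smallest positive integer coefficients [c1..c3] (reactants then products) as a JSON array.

Coefficients: [1, 2, 5]

T: 1·6+2·7 = 20 | 5·4 = 20
R: 1·3+2·1 = 5 | 5·1 = 5
Q: 1·8+2·1 = 10 | 5·2 = 10
gcd(1,2,5) = 1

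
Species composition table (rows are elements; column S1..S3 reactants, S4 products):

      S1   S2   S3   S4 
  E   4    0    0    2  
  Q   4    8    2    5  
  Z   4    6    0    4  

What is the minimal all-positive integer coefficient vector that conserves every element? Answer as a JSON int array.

Coefficients: [3, 2, 1, 6]

E: 3·4+2·0+1·0 = 12 | 6·2 = 12
Q: 3·4+2·8+1·2 = 30 | 6·5 = 30
Z: 3·4+2·6+1·0 = 24 | 6·4 = 24
gcd(3,2,1,6) = 1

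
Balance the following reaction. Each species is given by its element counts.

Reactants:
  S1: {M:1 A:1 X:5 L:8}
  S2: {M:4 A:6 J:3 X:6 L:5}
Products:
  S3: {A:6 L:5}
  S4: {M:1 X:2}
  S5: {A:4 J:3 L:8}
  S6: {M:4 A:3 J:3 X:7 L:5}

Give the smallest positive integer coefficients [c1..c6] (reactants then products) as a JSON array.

M: 1·1+2·4 = 9 | 1·0+5·1+1·0+1·4 = 9
A: 1·1+2·6 = 13 | 1·6+5·0+1·4+1·3 = 13
J: 1·0+2·3 = 6 | 1·0+5·0+1·3+1·3 = 6
X: 1·5+2·6 = 17 | 1·0+5·2+1·0+1·7 = 17
L: 1·8+2·5 = 18 | 1·5+5·0+1·8+1·5 = 18
gcd(1,2,1,5,1,1) = 1

Coefficients: [1, 2, 1, 5, 1, 1]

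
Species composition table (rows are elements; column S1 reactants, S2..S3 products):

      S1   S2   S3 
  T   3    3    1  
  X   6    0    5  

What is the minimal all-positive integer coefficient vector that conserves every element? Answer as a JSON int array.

Coefficients: [5, 3, 6]

T: 5·3 = 15 | 3·3+6·1 = 15
X: 5·6 = 30 | 3·0+6·5 = 30
gcd(5,3,6) = 1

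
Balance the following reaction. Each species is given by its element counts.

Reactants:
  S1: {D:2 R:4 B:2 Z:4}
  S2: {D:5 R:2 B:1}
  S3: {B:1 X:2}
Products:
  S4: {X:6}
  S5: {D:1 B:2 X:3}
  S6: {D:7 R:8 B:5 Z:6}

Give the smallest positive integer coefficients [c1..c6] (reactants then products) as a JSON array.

D: 3·2+2·5+6·0 = 16 | 1·0+2·1+2·7 = 16
R: 3·4+2·2+6·0 = 16 | 1·0+2·0+2·8 = 16
B: 3·2+2·1+6·1 = 14 | 1·0+2·2+2·5 = 14
X: 3·0+2·0+6·2 = 12 | 1·6+2·3+2·0 = 12
Z: 3·4+2·0+6·0 = 12 | 1·0+2·0+2·6 = 12
gcd(3,2,6,1,2,2) = 1

Coefficients: [3, 2, 6, 1, 2, 2]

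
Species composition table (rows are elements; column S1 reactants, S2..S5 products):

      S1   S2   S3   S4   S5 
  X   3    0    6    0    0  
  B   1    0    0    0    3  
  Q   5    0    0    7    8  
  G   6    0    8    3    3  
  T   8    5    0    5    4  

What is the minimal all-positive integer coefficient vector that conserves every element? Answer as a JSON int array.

X: 6·3 = 18 | 6·0+3·6+2·0+2·0 = 18
B: 6·1 = 6 | 6·0+3·0+2·0+2·3 = 6
Q: 6·5 = 30 | 6·0+3·0+2·7+2·8 = 30
G: 6·6 = 36 | 6·0+3·8+2·3+2·3 = 36
T: 6·8 = 48 | 6·5+3·0+2·5+2·4 = 48
gcd(6,6,3,2,2) = 1

Coefficients: [6, 6, 3, 2, 2]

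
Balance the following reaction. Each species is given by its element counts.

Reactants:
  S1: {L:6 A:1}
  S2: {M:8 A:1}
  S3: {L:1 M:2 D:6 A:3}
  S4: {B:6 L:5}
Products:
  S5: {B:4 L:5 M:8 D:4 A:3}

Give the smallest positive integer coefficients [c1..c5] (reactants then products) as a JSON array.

B: 1·0+5·0+4·0+4·6 = 24 | 6·4 = 24
L: 1·6+5·0+4·1+4·5 = 30 | 6·5 = 30
M: 1·0+5·8+4·2+4·0 = 48 | 6·8 = 48
D: 1·0+5·0+4·6+4·0 = 24 | 6·4 = 24
A: 1·1+5·1+4·3+4·0 = 18 | 6·3 = 18
gcd(1,5,4,4,6) = 1

Coefficients: [1, 5, 4, 4, 6]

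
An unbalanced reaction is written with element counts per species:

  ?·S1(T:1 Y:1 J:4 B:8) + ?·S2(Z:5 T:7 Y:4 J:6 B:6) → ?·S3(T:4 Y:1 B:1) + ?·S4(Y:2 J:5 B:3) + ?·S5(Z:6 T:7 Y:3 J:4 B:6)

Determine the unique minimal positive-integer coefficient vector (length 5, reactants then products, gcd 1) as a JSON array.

Z: 1·0+6·5 = 30 | 2·0+4·0+5·6 = 30
T: 1·1+6·7 = 43 | 2·4+4·0+5·7 = 43
Y: 1·1+6·4 = 25 | 2·1+4·2+5·3 = 25
J: 1·4+6·6 = 40 | 2·0+4·5+5·4 = 40
B: 1·8+6·6 = 44 | 2·1+4·3+5·6 = 44
gcd(1,6,2,4,5) = 1

Coefficients: [1, 6, 2, 4, 5]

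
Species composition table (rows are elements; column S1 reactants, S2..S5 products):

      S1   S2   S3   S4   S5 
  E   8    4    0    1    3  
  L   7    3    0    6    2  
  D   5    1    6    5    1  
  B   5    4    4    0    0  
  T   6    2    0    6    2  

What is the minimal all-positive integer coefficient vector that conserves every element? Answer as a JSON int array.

E: 4·8 = 32 | 4·4+1·0+1·1+5·3 = 32
L: 4·7 = 28 | 4·3+1·0+1·6+5·2 = 28
D: 4·5 = 20 | 4·1+1·6+1·5+5·1 = 20
B: 4·5 = 20 | 4·4+1·4+1·0+5·0 = 20
T: 4·6 = 24 | 4·2+1·0+1·6+5·2 = 24
gcd(4,4,1,1,5) = 1

Coefficients: [4, 4, 1, 1, 5]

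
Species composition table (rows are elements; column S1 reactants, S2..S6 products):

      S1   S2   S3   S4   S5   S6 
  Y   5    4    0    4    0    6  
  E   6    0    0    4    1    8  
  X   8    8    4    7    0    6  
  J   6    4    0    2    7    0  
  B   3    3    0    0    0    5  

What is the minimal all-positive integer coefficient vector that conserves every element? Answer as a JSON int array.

Coefficients: [6, 1, 2, 2, 4, 3]

Y: 6·5 = 30 | 1·4+2·0+2·4+4·0+3·6 = 30
E: 6·6 = 36 | 1·0+2·0+2·4+4·1+3·8 = 36
X: 6·8 = 48 | 1·8+2·4+2·7+4·0+3·6 = 48
J: 6·6 = 36 | 1·4+2·0+2·2+4·7+3·0 = 36
B: 6·3 = 18 | 1·3+2·0+2·0+4·0+3·5 = 18
gcd(6,1,2,2,4,3) = 1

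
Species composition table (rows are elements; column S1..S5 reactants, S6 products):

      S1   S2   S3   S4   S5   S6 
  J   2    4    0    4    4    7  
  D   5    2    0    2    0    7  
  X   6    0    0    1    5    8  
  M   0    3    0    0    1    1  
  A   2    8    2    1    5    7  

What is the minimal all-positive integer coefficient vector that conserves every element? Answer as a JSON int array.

Coefficients: [4, 1, 2, 3, 1, 4]

J: 4·2+1·4+2·0+3·4+1·4 = 28 | 4·7 = 28
D: 4·5+1·2+2·0+3·2+1·0 = 28 | 4·7 = 28
X: 4·6+1·0+2·0+3·1+1·5 = 32 | 4·8 = 32
M: 4·0+1·3+2·0+3·0+1·1 = 4 | 4·1 = 4
A: 4·2+1·8+2·2+3·1+1·5 = 28 | 4·7 = 28
gcd(4,1,2,3,1,4) = 1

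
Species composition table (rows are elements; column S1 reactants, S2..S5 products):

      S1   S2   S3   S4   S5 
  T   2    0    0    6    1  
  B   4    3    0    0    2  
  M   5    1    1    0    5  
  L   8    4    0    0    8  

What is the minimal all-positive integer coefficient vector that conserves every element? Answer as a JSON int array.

Coefficients: [4, 4, 6, 1, 2]

T: 4·2 = 8 | 4·0+6·0+1·6+2·1 = 8
B: 4·4 = 16 | 4·3+6·0+1·0+2·2 = 16
M: 4·5 = 20 | 4·1+6·1+1·0+2·5 = 20
L: 4·8 = 32 | 4·4+6·0+1·0+2·8 = 32
gcd(4,4,6,1,2) = 1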